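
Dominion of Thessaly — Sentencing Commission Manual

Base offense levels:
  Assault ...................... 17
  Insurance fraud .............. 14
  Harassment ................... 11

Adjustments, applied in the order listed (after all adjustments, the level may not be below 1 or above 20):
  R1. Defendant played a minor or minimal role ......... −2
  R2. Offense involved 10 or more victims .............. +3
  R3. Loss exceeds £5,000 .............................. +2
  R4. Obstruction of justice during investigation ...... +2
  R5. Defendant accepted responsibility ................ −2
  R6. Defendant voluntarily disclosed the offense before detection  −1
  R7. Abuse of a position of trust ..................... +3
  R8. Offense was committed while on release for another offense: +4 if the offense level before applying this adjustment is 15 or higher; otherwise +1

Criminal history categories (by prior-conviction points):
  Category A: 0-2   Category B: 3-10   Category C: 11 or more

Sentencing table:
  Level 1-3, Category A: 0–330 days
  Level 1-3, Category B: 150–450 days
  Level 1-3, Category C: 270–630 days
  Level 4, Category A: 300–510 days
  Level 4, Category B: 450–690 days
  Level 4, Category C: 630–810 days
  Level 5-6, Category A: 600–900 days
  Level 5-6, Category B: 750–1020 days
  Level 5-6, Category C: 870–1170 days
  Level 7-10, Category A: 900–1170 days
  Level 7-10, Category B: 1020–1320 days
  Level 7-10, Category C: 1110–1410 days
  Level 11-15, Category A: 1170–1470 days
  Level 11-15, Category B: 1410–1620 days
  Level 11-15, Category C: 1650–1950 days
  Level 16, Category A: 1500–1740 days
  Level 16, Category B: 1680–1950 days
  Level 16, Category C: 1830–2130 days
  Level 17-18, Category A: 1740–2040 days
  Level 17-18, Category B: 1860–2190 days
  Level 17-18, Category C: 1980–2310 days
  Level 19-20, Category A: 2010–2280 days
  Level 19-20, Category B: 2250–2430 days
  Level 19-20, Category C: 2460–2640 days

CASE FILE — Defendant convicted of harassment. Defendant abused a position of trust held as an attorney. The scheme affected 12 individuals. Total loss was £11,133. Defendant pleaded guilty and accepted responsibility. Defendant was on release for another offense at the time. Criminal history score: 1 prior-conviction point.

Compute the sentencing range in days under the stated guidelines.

Base offense level for harassment: 11.
R2 applies: 11 + 3 = 14.
R3 applies: 14 + 2 = 16.
R4 does not apply.
R5 applies: 16 − 2 = 14.
R7 applies: 14 + 3 = 17.
R8 applies (level before this adjustment is 17 ≥ 15, so +4): 17 + 4 = 21.
Level 21 exceeds the maximum of 20; capped at 20.
Final offense level: 20.
Criminal history: 1 prior point → Category A (0-2).
Level 20 falls in the 19-20 band.
Grid: Level 19-20 × Category A = 2010-2280 days.

2010-2280 days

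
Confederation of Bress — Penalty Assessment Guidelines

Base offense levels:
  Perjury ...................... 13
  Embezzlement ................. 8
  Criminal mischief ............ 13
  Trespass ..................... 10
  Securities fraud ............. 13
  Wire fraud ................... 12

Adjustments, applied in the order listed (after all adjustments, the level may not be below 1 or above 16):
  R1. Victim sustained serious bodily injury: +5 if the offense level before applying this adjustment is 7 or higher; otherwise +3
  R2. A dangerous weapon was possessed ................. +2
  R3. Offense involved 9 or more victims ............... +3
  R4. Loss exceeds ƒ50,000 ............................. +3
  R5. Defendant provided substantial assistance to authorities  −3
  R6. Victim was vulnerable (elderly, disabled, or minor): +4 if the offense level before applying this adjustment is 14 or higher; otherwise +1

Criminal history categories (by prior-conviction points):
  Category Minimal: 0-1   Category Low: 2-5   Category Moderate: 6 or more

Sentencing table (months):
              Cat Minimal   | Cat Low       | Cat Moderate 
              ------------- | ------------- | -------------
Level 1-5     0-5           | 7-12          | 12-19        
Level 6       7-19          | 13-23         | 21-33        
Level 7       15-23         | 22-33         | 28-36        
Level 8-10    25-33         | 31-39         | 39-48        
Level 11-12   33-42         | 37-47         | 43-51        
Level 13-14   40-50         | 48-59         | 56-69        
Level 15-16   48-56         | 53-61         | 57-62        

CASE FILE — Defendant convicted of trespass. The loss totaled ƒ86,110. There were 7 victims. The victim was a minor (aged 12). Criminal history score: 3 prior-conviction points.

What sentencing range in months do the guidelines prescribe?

Base offense level for trespass: 10.
R1 does not apply.
R4 applies: 10 + 3 = 13.
R5 does not apply.
R6 applies (level before this adjustment is 13 < 14, so +1): 13 + 1 = 14.
Final offense level: 14.
Criminal history: 3 prior points → Category Low (2-5).
Level 14 falls in the 13-14 band.
Grid: Level 13-14 × Category Low = 48-59 months.

48-59 months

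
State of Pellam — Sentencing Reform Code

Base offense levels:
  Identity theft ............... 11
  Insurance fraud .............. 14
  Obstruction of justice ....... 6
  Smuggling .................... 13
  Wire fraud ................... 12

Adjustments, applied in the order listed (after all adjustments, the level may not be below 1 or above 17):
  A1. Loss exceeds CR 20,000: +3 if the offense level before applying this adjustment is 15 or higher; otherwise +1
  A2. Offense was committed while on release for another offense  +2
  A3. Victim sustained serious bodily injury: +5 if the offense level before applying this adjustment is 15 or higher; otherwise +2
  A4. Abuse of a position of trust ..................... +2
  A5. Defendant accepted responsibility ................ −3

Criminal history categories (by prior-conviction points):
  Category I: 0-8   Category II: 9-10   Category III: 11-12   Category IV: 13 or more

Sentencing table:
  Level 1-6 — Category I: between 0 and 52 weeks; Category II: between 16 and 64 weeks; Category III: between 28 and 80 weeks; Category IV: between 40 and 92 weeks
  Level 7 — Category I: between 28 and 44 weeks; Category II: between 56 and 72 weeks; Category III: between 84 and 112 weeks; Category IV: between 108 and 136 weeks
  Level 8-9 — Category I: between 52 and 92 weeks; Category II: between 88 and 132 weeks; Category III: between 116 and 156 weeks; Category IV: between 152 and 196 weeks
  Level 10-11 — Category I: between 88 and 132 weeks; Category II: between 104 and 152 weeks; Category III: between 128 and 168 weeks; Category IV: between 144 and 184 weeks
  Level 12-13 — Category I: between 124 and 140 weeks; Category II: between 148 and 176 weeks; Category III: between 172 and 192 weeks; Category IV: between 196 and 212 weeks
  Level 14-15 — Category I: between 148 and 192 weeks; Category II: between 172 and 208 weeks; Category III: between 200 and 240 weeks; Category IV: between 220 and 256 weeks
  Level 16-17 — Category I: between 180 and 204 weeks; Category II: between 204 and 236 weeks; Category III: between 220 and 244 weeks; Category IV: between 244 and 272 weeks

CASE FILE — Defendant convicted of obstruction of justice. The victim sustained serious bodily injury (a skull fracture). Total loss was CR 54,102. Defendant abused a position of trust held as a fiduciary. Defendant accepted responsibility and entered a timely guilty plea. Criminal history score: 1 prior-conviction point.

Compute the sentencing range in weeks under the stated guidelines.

52-92 weeks

Base offense level for obstruction of justice: 6.
A1 applies (level before this adjustment is 6 < 15, so +1): 6 + 1 = 7.
A2 does not apply.
A3 applies (level before this adjustment is 7 < 15, so +2): 7 + 2 = 9.
A4 applies: 9 + 2 = 11.
A5 applies: 11 − 3 = 8.
Final offense level: 8.
Criminal history: 1 prior point → Category I (0-8).
Level 8 falls in the 8-9 band.
Grid: Level 8-9 × Category I = 52-92 weeks.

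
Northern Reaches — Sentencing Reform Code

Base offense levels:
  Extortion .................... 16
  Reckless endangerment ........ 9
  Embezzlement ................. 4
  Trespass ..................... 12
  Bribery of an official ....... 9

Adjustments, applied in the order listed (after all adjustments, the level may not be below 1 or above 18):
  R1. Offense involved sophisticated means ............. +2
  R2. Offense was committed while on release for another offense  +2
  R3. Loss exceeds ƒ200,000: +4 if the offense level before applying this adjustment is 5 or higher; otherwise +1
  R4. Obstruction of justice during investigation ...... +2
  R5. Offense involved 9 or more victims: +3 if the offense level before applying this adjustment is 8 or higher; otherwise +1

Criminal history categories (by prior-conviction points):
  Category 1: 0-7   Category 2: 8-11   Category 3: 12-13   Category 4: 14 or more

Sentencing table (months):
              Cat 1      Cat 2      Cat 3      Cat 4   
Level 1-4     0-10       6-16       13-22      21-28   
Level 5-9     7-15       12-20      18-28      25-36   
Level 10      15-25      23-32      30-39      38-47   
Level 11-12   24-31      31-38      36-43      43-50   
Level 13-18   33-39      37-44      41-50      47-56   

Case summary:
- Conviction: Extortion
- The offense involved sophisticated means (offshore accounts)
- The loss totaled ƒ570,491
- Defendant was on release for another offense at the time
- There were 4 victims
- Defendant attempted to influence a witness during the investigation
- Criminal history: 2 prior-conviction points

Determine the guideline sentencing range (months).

33-39 months

Base offense level for extortion: 16.
R1 applies: 16 + 2 = 18.
R2 applies: 18 + 2 = 20.
R3 applies (level before this adjustment is 20 ≥ 5, so +4): 20 + 4 = 24.
R4 applies: 24 + 2 = 26.
Level 26 exceeds the maximum of 18; capped at 18.
Final offense level: 18.
Criminal history: 2 prior points → Category 1 (0-7).
Level 18 falls in the 13-18 band.
Grid: Level 13-18 × Category 1 = 33-39 months.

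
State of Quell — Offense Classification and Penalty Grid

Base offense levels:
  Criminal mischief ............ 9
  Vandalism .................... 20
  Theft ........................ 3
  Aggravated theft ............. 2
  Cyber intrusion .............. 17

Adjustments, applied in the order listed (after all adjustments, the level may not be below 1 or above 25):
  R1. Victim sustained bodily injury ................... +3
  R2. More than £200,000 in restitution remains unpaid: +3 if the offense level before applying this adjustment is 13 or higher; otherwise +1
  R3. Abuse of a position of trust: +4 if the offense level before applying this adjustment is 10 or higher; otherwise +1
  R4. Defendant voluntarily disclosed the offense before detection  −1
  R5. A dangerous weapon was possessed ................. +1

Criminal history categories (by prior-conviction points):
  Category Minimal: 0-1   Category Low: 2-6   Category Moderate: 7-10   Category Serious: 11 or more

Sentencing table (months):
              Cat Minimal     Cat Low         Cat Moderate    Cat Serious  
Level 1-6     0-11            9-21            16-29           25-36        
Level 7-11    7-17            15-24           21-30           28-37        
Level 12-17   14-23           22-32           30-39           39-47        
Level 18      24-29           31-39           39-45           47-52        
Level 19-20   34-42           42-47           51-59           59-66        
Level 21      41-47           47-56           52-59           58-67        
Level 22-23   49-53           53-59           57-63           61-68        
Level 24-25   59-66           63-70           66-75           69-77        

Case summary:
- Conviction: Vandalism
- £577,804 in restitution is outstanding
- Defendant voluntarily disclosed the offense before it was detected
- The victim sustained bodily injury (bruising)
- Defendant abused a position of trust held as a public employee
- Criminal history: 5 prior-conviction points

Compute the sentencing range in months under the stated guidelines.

Base offense level for vandalism: 20.
R1 applies: 20 + 3 = 23.
R2 applies (level before this adjustment is 23 ≥ 13, so +3): 23 + 3 = 26.
R3 applies (level before this adjustment is 26 ≥ 10, so +4): 26 + 4 = 30.
R4 applies: 30 − 1 = 29.
Level 29 exceeds the maximum of 25; capped at 25.
Final offense level: 25.
Criminal history: 5 prior points → Category Low (2-6).
Level 25 falls in the 24-25 band.
Grid: Level 24-25 × Category Low = 63-70 months.

63-70 months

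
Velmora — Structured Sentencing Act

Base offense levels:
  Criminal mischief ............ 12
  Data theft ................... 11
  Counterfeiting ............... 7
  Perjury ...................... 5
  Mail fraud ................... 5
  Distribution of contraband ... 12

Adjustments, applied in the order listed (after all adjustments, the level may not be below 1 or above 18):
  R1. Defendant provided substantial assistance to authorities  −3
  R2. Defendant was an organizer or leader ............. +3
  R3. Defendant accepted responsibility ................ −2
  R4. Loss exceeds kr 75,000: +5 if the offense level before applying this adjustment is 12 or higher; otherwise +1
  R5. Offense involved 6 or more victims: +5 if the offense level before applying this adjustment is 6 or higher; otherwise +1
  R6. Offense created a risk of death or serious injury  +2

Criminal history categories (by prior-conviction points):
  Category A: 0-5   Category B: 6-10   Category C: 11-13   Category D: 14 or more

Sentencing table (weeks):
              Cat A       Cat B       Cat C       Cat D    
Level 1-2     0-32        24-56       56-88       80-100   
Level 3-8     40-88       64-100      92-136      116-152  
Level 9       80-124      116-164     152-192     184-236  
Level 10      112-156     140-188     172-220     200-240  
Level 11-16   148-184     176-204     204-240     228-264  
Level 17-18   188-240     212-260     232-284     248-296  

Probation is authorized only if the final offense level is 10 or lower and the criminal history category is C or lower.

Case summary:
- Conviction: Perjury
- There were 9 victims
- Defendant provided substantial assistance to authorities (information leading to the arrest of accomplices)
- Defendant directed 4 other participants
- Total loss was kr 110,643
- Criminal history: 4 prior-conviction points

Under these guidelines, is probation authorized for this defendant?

Base offense level for perjury: 5.
R1 applies: 5 − 3 = 2.
R2 applies: 2 + 3 = 5.
R4 applies (level before this adjustment is 5 < 12, so +1): 5 + 1 = 6.
R5 applies (level before this adjustment is 6 ≥ 6, so +5): 6 + 5 = 11.
Final offense level: 11.
Criminal history: 4 prior points → Category A (0-5).
Level 11 falls in the 11-16 band.
Grid: Level 11-16 × Category A = 148-184 weeks.
Probation check: level 11 > 10 and category A ≤ C → not eligible.

No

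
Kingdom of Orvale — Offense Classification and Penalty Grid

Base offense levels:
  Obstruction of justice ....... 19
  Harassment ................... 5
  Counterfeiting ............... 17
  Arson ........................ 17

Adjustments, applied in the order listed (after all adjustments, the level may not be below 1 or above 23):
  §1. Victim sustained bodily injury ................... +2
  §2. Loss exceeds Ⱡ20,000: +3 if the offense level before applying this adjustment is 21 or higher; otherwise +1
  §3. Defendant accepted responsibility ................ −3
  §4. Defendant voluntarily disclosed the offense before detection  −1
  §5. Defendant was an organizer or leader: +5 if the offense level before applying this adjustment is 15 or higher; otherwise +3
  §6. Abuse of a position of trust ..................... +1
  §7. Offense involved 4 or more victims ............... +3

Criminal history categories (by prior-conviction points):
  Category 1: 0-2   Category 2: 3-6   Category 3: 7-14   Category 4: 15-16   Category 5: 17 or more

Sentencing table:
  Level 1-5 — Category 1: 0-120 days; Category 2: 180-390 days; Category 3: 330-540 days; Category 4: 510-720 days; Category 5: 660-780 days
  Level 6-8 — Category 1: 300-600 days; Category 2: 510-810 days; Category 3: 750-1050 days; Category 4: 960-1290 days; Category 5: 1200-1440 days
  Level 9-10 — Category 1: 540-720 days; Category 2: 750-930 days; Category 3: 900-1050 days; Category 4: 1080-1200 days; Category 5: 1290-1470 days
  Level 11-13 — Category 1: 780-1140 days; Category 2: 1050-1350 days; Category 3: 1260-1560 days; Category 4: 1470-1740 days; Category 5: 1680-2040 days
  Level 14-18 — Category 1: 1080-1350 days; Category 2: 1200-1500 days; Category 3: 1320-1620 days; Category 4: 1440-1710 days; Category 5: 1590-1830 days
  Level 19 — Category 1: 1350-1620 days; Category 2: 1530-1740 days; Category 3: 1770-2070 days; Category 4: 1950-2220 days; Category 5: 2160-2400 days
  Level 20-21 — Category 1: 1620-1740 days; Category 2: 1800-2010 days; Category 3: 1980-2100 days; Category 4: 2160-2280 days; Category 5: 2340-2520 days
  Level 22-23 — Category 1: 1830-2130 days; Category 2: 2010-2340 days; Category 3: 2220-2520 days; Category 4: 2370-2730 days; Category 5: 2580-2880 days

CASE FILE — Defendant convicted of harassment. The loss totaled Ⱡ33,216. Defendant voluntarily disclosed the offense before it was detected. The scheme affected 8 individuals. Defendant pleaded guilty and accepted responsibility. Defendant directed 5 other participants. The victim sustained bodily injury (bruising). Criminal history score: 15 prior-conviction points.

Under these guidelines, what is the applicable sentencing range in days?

1080-1200 days

Base offense level for harassment: 5.
§1 applies: 5 + 2 = 7.
§2 applies (level before this adjustment is 7 < 21, so +1): 7 + 1 = 8.
§3 applies: 8 − 3 = 5.
§4 applies: 5 − 1 = 4.
§5 applies (level before this adjustment is 4 < 15, so +3): 4 + 3 = 7.
§7 applies: 7 + 3 = 10.
Final offense level: 10.
Criminal history: 15 prior points → Category 4 (15-16).
Level 10 falls in the 9-10 band.
Grid: Level 9-10 × Category 4 = 1080-1200 days.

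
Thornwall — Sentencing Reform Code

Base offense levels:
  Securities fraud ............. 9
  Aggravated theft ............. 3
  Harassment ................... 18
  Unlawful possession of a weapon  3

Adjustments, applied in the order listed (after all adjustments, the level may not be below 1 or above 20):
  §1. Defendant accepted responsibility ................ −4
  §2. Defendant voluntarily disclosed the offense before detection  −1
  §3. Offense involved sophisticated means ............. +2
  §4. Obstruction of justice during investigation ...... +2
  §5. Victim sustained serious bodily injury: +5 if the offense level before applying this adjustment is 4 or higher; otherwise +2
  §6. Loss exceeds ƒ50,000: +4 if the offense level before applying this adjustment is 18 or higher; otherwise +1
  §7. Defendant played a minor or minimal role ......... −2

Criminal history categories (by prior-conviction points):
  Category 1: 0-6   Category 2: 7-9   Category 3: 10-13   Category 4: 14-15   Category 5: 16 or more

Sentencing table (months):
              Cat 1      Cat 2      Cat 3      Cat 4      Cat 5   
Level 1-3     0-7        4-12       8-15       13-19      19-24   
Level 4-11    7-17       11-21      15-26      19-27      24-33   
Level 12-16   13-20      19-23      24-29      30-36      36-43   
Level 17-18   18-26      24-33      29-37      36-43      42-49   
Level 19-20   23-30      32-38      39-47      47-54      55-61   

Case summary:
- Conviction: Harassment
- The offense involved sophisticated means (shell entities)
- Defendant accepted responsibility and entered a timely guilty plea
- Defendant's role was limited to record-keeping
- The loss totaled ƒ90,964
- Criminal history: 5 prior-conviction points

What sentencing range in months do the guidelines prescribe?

13-20 months

Base offense level for harassment: 18.
§1 applies: 18 − 4 = 14.
§3 applies: 14 + 2 = 16.
§6 applies (level before this adjustment is 16 < 18, so +1): 16 + 1 = 17.
§7 applies: 17 − 2 = 15.
Final offense level: 15.
Criminal history: 5 prior points → Category 1 (0-6).
Level 15 falls in the 12-16 band.
Grid: Level 12-16 × Category 1 = 13-20 months.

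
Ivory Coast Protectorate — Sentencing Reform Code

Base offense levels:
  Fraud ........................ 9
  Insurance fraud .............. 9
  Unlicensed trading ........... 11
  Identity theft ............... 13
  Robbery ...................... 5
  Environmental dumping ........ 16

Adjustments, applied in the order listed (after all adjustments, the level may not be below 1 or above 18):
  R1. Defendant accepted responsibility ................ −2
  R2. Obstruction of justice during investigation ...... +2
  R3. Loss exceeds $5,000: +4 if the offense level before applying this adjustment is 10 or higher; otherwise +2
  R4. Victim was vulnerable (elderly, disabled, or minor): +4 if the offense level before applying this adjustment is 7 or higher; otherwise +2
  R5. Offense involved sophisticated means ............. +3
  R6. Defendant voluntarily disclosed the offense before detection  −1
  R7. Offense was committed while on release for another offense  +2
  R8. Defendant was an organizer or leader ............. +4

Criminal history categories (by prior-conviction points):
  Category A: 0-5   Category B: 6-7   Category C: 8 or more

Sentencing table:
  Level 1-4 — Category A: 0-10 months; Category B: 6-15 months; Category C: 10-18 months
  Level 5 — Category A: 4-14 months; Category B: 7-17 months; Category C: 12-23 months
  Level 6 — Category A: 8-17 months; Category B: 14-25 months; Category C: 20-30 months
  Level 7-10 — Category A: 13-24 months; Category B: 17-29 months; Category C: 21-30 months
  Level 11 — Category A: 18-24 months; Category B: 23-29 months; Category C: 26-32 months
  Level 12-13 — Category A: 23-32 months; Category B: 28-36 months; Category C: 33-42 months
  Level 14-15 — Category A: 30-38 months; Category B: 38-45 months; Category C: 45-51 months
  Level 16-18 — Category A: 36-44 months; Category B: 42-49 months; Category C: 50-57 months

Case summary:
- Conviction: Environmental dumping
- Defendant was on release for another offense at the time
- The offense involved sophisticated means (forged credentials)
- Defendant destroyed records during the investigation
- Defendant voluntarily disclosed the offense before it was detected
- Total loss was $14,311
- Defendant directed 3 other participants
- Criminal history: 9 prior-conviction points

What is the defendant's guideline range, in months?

Base offense level for environmental dumping: 16.
R1 does not apply.
R2 applies: 16 + 2 = 18.
R3 applies (level before this adjustment is 18 ≥ 10, so +4): 18 + 4 = 22.
R4 does not apply.
R5 applies: 22 + 3 = 25.
R6 applies: 25 − 1 = 24.
R7 applies: 24 + 2 = 26.
R8 applies: 26 + 4 = 30.
Level 30 exceeds the maximum of 18; capped at 18.
Final offense level: 18.
Criminal history: 9 prior points → Category C (8+).
Level 18 falls in the 16-18 band.
Grid: Level 16-18 × Category C = 50-57 months.

50-57 months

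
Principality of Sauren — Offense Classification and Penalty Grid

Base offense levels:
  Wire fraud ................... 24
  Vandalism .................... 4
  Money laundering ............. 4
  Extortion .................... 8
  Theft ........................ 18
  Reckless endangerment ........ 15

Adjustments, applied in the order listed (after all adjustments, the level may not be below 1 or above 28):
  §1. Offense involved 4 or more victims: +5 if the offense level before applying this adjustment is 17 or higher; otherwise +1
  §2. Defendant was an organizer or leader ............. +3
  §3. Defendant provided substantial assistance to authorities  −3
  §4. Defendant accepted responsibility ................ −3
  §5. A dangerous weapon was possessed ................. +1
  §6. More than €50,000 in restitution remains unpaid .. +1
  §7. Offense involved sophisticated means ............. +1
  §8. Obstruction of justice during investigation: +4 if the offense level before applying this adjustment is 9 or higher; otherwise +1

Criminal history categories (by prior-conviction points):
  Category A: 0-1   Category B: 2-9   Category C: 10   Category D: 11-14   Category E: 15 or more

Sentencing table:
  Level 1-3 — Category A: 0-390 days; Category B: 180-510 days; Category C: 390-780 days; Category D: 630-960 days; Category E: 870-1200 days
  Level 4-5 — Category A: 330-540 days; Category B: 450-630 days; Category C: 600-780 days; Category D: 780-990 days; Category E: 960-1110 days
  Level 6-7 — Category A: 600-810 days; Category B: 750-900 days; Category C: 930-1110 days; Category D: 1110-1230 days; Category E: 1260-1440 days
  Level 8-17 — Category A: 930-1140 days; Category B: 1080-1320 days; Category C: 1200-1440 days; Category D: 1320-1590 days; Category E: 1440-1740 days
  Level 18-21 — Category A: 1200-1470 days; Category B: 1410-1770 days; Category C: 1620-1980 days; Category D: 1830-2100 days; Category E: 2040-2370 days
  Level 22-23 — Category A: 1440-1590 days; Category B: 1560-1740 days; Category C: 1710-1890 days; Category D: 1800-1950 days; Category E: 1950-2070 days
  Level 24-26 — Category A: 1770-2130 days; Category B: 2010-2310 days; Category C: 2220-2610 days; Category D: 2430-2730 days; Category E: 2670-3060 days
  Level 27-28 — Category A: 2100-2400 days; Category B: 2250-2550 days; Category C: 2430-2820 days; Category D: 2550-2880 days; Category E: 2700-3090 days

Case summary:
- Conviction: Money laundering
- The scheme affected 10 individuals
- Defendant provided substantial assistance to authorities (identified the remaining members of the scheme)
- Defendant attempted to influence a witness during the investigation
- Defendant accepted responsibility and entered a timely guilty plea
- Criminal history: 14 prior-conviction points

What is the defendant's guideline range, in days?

630-960 days

Base offense level for money laundering: 4.
§1 applies (level before this adjustment is 4 < 17, so +1): 4 + 1 = 5.
§2 does not apply.
§3 applies: 5 − 3 = 2.
§4 applies: 2 − 3 = -1.
§5 does not apply.
§8 applies (level before this adjustment is -1 < 9, so +1): -1 + 1 = 0.
Level 0 is below the minimum of 1; floored at 1.
Final offense level: 1.
Criminal history: 14 prior points → Category D (11-14).
Level 1 falls in the 1-3 band.
Grid: Level 1-3 × Category D = 630-960 days.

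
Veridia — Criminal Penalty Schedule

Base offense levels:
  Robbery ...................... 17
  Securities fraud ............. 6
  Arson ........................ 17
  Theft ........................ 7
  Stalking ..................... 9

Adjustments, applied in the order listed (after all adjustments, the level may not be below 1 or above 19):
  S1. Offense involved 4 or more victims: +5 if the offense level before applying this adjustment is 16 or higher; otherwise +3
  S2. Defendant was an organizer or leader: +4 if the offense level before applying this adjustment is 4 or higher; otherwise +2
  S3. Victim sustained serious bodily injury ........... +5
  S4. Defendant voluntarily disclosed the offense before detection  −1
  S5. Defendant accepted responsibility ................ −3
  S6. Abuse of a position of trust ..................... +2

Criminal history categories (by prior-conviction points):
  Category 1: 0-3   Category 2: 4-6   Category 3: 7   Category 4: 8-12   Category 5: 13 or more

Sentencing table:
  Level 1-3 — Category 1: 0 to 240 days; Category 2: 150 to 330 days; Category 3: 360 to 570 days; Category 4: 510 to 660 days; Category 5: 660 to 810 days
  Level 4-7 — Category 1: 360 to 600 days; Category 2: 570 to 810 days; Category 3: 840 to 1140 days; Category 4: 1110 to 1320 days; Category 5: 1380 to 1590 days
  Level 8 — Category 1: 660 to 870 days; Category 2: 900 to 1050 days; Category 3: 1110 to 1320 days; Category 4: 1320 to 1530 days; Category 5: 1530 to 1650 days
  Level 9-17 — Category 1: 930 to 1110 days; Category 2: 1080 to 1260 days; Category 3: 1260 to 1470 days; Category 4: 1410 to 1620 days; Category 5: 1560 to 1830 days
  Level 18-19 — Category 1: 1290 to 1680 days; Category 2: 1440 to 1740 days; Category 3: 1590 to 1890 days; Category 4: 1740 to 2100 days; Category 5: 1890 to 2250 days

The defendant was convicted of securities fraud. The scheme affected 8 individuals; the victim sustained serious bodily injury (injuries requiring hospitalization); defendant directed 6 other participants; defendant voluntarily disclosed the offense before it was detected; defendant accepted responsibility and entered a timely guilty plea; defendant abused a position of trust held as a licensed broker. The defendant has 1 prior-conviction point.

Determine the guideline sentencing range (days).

Base offense level for securities fraud: 6.
S1 applies (level before this adjustment is 6 < 16, so +3): 6 + 3 = 9.
S2 applies (level before this adjustment is 9 ≥ 4, so +4): 9 + 4 = 13.
S3 applies: 13 + 5 = 18.
S4 applies: 18 − 1 = 17.
S5 applies: 17 − 3 = 14.
S6 applies: 14 + 2 = 16.
Final offense level: 16.
Criminal history: 1 prior point → Category 1 (0-3).
Level 16 falls in the 9-17 band.
Grid: Level 9-17 × Category 1 = 930-1110 days.

930-1110 days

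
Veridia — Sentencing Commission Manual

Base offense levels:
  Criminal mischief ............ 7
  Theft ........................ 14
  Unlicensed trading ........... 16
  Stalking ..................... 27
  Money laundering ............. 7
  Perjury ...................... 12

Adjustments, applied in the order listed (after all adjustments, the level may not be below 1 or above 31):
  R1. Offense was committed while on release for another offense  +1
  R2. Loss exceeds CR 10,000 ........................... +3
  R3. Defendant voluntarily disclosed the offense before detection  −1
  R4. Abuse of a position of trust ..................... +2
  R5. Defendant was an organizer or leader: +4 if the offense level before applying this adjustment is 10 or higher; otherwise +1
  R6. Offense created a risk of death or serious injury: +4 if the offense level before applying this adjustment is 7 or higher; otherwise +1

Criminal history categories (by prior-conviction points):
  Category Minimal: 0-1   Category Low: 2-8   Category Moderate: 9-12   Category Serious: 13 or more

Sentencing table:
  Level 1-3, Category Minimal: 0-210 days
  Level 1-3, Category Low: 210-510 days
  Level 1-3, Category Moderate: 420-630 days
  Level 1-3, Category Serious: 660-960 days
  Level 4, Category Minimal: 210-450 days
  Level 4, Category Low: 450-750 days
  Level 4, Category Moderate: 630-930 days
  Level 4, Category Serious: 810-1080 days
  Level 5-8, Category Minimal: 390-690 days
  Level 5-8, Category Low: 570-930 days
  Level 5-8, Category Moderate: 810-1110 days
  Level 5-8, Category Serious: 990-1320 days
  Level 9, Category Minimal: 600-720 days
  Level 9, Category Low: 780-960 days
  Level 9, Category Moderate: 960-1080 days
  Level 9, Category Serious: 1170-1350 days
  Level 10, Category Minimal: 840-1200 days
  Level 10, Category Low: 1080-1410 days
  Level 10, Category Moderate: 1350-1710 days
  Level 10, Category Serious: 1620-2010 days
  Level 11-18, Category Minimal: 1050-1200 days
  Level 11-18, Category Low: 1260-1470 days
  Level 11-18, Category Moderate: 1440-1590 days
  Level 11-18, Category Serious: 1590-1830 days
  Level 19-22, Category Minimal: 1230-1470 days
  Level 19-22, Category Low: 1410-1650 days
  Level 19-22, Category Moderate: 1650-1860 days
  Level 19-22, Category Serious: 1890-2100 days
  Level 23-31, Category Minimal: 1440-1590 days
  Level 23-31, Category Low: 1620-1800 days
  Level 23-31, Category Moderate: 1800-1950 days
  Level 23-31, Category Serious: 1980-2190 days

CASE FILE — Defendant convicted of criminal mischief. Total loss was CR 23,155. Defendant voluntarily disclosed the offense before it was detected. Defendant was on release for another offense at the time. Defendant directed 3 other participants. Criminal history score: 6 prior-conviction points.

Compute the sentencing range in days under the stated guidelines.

1260-1470 days

Base offense level for criminal mischief: 7.
R1 applies: 7 + 1 = 8.
R2 applies: 8 + 3 = 11.
R3 applies: 11 − 1 = 10.
R4 does not apply.
R5 applies (level before this adjustment is 10 ≥ 10, so +4): 10 + 4 = 14.
R6 does not apply.
Final offense level: 14.
Criminal history: 6 prior points → Category Low (2-8).
Level 14 falls in the 11-18 band.
Grid: Level 11-18 × Category Low = 1260-1470 days.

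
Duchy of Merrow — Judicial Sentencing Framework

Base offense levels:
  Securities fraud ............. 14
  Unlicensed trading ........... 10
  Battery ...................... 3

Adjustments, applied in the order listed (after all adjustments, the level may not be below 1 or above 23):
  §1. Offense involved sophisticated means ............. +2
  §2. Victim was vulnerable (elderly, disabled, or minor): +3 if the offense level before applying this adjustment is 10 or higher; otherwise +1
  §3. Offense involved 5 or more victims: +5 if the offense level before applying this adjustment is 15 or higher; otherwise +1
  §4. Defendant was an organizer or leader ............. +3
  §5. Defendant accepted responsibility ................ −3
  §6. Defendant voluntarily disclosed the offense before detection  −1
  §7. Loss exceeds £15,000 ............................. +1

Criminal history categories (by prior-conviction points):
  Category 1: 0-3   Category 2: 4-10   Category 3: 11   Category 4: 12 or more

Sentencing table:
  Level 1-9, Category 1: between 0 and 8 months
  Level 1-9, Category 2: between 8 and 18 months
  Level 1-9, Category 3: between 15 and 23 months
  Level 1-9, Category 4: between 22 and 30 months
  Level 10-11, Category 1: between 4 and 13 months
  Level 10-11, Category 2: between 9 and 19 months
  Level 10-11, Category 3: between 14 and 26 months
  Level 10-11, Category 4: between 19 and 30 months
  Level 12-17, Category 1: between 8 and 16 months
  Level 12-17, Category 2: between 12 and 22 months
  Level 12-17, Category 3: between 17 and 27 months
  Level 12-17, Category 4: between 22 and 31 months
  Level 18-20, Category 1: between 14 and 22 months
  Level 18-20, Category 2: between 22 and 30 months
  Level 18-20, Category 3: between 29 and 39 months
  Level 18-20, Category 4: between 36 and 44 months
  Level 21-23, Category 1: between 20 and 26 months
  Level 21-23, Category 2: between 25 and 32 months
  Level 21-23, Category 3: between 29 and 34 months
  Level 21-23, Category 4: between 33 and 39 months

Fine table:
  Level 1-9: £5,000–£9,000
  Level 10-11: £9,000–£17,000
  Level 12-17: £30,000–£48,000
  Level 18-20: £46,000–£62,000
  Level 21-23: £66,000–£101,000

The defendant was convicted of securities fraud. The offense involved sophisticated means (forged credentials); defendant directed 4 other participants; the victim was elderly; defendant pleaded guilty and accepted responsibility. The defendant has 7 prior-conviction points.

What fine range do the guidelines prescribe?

£46,000–£62,000

Base offense level for securities fraud: 14.
§1 applies: 14 + 2 = 16.
§2 applies (level before this adjustment is 16 ≥ 10, so +3): 16 + 3 = 19.
§3 does not apply.
§4 applies: 19 + 3 = 22.
§5 applies: 22 − 3 = 19.
Final offense level: 19.
Level 19 falls in the 18-20 band.
Fine table: Level 18-20 → £46,000–£62,000.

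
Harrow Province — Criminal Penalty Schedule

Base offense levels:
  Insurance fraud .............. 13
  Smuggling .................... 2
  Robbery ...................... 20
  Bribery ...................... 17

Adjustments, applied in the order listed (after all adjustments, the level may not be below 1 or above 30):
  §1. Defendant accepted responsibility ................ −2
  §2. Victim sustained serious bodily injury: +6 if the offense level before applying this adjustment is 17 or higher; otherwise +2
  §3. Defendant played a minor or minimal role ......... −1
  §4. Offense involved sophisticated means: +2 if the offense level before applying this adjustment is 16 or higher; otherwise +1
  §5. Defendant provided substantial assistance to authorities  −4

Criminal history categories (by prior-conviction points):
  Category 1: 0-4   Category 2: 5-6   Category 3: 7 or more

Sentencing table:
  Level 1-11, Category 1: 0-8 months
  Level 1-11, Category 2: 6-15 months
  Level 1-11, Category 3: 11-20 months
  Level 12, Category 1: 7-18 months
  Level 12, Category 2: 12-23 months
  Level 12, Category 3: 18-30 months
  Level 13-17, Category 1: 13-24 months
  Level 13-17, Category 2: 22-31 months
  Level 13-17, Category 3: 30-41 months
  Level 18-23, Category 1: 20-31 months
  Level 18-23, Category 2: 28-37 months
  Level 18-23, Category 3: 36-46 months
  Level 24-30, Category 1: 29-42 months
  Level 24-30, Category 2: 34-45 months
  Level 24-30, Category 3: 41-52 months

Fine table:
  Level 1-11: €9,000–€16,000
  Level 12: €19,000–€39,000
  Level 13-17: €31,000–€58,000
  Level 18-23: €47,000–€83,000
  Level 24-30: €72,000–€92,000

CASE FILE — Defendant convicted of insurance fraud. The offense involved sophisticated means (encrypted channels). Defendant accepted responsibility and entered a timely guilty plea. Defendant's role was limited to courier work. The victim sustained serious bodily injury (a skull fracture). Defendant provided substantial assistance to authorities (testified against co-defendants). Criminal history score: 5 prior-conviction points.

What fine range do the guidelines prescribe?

Base offense level for insurance fraud: 13.
§1 applies: 13 − 2 = 11.
§2 applies (level before this adjustment is 11 < 17, so +2): 11 + 2 = 13.
§3 applies: 13 − 1 = 12.
§4 applies (level before this adjustment is 12 < 16, so +1): 12 + 1 = 13.
§5 applies: 13 − 4 = 9.
Final offense level: 9.
Level 9 falls in the 1-11 band.
Fine table: Level 1-11 → €9,000–€16,000.

€9,000–€16,000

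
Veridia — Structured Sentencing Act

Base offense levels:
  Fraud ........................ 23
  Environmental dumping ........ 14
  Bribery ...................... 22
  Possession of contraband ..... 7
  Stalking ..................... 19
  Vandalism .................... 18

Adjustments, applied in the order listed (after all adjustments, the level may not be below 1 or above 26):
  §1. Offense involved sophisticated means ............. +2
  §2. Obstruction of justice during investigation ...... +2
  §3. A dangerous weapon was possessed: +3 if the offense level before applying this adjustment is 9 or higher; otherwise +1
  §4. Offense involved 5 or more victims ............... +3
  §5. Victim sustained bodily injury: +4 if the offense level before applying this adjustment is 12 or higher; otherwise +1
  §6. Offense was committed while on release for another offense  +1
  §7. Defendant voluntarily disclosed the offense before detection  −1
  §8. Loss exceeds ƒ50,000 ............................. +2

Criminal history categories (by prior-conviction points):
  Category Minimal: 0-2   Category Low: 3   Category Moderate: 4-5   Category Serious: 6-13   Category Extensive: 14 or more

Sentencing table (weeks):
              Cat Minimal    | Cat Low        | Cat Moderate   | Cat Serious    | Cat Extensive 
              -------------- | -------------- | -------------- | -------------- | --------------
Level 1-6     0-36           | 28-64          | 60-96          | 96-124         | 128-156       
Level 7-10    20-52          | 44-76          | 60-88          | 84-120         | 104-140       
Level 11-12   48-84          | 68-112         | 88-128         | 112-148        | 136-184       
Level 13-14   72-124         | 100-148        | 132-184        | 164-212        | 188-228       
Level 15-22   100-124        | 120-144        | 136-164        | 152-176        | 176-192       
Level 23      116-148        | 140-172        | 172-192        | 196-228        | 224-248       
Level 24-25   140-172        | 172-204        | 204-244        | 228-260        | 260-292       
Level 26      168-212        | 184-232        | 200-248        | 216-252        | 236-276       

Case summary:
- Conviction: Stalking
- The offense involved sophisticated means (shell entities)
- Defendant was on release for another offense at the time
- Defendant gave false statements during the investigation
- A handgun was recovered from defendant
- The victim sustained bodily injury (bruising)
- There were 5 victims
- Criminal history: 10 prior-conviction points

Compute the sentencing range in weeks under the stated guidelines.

Base offense level for stalking: 19.
§1 applies: 19 + 2 = 21.
§2 applies: 21 + 2 = 23.
§3 applies (level before this adjustment is 23 ≥ 9, so +3): 23 + 3 = 26.
§4 applies: 26 + 3 = 29.
§5 applies (level before this adjustment is 29 ≥ 12, so +4): 29 + 4 = 33.
§6 applies: 33 + 1 = 34.
Level 34 exceeds the maximum of 26; capped at 26.
Final offense level: 26.
Criminal history: 10 prior points → Category Serious (6-13).
Level 26 falls in the 26 band.
Grid: Level 26 × Category Serious = 216-252 weeks.

216-252 weeks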